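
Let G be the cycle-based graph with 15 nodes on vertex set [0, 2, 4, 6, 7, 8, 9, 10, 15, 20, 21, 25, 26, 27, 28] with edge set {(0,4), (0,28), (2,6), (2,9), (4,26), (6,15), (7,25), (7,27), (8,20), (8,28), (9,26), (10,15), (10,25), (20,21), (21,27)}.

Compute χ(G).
χ(G) = 3

Clique number ω(G) = 2 (lower bound: χ ≥ ω).
Odd cycle [9, 26, 4, 0, 28, 8, 20, 21, 27, 7, 25, 10, 15, 6, 2] needs 3 colors (χ ≥ 3).
The coloring below uses 3 colors, so χ(G) = 3.
A valid 3-coloring: color 1: [4, 6, 9, 20, 25, 27, 28]; color 2: [0, 2, 7, 8, 10, 21, 26]; color 3: [15].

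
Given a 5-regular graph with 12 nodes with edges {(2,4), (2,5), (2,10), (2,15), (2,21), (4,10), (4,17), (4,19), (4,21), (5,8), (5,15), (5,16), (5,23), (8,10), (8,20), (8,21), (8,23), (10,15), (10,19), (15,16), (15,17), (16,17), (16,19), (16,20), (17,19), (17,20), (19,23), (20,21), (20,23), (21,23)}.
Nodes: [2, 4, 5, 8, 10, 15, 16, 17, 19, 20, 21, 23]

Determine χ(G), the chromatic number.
Clique number ω(G) = 4 (lower bound: χ ≥ ω).
The clique on [8, 20, 21, 23] has size 4, forcing χ ≥ 4, and the coloring below uses 4 colors, so χ(G) = 4.
A valid 4-coloring: color 1: [5, 10, 17, 21]; color 2: [4, 15, 23]; color 3: [2, 19, 20]; color 4: [8, 16].

χ(G) = 4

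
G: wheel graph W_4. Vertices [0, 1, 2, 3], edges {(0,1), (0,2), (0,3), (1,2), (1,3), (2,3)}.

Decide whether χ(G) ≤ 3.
No, G is not 3-colorable

The clique on vertices [0, 1, 2, 3] has size 4 > 3, so it alone needs 4 colors.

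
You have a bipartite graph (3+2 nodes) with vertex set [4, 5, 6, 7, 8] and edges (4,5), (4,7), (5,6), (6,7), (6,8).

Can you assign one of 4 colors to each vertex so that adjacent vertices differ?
A valid 4-coloring: color 1: [4, 6]; color 2: [5, 7, 8].
(χ(G) = 2 ≤ 4.)

Yes, G is 4-colorable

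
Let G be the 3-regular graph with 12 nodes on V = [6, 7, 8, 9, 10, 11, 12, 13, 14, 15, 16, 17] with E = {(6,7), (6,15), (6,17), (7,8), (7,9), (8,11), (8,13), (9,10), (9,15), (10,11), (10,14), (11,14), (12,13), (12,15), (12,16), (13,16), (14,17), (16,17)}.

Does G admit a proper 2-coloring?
The clique on vertices [10, 11, 14] has size 3 > 2, so it alone needs 3 colors.

No, G is not 2-colorable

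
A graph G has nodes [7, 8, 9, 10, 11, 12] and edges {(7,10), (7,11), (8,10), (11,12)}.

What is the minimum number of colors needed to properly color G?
Clique number ω(G) = 2 (lower bound: χ ≥ ω).
The graph is bipartite (no odd cycle), so 2 colors suffice: χ(G) = 2.
A valid 2-coloring: color 1: [7, 8, 9, 12]; color 2: [10, 11].

χ(G) = 2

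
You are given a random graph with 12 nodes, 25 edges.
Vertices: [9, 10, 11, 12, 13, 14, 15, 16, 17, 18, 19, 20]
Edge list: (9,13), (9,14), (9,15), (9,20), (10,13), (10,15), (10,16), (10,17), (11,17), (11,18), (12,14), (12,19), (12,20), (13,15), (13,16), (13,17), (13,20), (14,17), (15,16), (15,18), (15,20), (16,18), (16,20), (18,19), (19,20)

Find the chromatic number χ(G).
Clique number ω(G) = 4 (lower bound: χ ≥ ω).
The clique on [10, 13, 15, 16] has size 4, forcing χ ≥ 4, and the coloring below uses 4 colors, so χ(G) = 4.
A valid 4-coloring: color 1: [10, 14, 18, 20]; color 2: [12, 15, 17]; color 3: [11, 13, 19]; color 4: [9, 16].

χ(G) = 4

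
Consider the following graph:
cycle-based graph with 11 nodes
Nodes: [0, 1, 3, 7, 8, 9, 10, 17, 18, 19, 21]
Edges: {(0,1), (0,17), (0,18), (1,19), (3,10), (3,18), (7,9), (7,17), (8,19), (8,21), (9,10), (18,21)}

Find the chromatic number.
Clique number ω(G) = 2 (lower bound: χ ≥ ω).
Odd cycle [18, 0, 17, 7, 9, 10, 3] needs 3 colors (χ ≥ 3).
The coloring below uses 3 colors, so χ(G) = 3.
A valid 3-coloring: color 1: [1, 8, 10, 17, 18]; color 2: [0, 3, 7, 19, 21]; color 3: [9].

χ(G) = 3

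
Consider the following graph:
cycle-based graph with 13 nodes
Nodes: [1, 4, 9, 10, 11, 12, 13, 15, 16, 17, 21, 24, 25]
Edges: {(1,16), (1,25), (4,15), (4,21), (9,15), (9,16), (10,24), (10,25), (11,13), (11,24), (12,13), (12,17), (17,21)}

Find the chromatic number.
χ(G) = 3

Clique number ω(G) = 2 (lower bound: χ ≥ ω).
Odd cycle [17, 12, 13, 11, 24, 10, 25, 1, 16, 9, 15, 4, 21] needs 3 colors (χ ≥ 3).
The coloring below uses 3 colors, so χ(G) = 3.
A valid 3-coloring: color 1: [4, 13, 16, 17, 24, 25]; color 2: [1, 9, 10, 11, 12, 21]; color 3: [15].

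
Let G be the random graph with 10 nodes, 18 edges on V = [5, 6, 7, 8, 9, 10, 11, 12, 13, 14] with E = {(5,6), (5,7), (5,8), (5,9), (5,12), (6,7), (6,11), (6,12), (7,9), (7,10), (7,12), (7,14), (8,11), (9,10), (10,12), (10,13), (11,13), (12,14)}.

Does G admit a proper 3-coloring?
The clique on vertices [5, 6, 7, 12] has size 4 > 3, so it alone needs 4 colors.

No, G is not 3-colorable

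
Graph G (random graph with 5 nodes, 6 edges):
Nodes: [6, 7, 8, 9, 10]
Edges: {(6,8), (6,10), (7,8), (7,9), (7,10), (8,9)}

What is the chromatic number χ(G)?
χ(G) = 3

Clique number ω(G) = 3 (lower bound: χ ≥ ω).
The clique on [7, 8, 9] has size 3, forcing χ ≥ 3, and the coloring below uses 3 colors, so χ(G) = 3.
A valid 3-coloring: color 1: [8, 10]; color 2: [6, 7]; color 3: [9].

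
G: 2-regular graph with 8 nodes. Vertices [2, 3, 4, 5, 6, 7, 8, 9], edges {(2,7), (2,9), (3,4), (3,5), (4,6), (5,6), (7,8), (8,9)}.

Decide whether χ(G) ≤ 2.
A valid 2-coloring: color 1: [2, 4, 5, 8]; color 2: [3, 6, 7, 9].
(χ(G) = 2 ≤ 2.)

Yes, G is 2-colorable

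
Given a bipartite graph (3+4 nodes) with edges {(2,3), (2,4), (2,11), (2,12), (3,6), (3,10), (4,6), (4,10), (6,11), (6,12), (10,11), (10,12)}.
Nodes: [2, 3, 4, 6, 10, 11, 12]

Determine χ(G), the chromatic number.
χ(G) = 2

Clique number ω(G) = 2 (lower bound: χ ≥ ω).
The graph is bipartite (no odd cycle), so 2 colors suffice: χ(G) = 2.
A valid 2-coloring: color 1: [2, 6, 10]; color 2: [3, 4, 11, 12].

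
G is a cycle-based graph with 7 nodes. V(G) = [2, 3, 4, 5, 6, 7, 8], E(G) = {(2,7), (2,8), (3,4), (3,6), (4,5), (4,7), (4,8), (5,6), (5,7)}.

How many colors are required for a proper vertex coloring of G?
Clique number ω(G) = 3 (lower bound: χ ≥ ω).
The clique on [4, 5, 7] has size 3, forcing χ ≥ 3, and the coloring below uses 3 colors, so χ(G) = 3.
A valid 3-coloring: color 1: [2, 4, 6]; color 2: [3, 5, 8]; color 3: [7].

χ(G) = 3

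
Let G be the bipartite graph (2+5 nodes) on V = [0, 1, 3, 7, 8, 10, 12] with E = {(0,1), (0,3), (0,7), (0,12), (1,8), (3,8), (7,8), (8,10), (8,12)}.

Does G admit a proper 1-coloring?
No, G is not 1-colorable

Edge (0,1) forces its endpoints to differ, so 1 color is not enough.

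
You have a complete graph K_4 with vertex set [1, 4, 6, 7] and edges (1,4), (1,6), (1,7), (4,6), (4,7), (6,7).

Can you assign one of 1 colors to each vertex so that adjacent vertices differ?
No, G is not 1-colorable

The clique on vertices [1, 4, 6, 7] has size 4 > 1, so it alone needs 4 colors.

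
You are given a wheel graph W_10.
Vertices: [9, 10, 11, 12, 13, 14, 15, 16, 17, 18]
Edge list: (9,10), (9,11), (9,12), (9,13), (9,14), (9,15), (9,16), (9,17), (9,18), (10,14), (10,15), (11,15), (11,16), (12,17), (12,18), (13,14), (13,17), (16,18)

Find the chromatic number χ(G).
Clique number ω(G) = 3 (lower bound: χ ≥ ω).
Odd cycle [16, 18, 12, 17, 13, 14, 10, 15, 11] needs 3 colors (χ ≥ 3).
Vertex 9 is adjacent to every vertex of [10, 11, 12, 13, 14, 15, 16, 17, 18], which already need 3 colors among themselves, so 9 needs a new color (χ ≥ 4).
The coloring below uses 4 colors, so χ(G) = 4.
A valid 4-coloring: color 1: [9]; color 2: [12, 13, 15, 16]; color 3: [11, 14, 17, 18]; color 4: [10].

χ(G) = 4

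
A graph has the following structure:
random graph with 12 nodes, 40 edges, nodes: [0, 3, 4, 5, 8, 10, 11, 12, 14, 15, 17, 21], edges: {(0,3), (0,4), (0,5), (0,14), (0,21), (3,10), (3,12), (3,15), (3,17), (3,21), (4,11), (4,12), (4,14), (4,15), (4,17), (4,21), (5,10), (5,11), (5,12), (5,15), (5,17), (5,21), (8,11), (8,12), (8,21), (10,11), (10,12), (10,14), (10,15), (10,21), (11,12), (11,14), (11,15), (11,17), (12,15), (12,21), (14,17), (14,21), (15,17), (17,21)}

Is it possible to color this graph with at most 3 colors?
No, G is not 3-colorable

The clique on vertices [5, 10, 11, 12, 15] has size 5 > 3, so it alone needs 5 colors.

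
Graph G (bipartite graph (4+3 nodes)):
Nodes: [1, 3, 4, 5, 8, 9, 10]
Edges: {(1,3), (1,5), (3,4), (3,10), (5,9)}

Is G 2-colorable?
A valid 2-coloring: color 1: [3, 5, 8]; color 2: [1, 4, 9, 10].
(χ(G) = 2 ≤ 2.)

Yes, G is 2-colorable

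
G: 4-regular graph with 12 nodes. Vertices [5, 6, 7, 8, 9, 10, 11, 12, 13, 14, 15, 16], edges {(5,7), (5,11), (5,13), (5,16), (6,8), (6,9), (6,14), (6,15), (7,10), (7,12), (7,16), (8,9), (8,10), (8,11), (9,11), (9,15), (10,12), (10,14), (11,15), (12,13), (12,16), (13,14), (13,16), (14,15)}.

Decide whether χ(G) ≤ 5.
A valid 5-coloring: color 1: [6, 10, 11, 16]; color 2: [7, 8, 13, 15]; color 3: [5, 9, 12, 14].
(χ(G) = 3 ≤ 5.)

Yes, G is 5-colorable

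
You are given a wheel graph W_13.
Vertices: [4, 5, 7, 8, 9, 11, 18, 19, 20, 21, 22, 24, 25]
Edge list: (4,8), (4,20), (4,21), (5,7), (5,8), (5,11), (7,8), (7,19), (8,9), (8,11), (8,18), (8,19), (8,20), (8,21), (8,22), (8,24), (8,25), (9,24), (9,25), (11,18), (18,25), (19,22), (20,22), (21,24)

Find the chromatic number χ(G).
Clique number ω(G) = 3 (lower bound: χ ≥ ω).
The clique on [4, 8, 20] has size 3, forcing χ ≥ 3, and the coloring below uses 3 colors, so χ(G) = 3.
A valid 3-coloring: color 1: [8]; color 2: [4, 7, 11, 22, 24, 25]; color 3: [5, 9, 18, 19, 20, 21].

χ(G) = 3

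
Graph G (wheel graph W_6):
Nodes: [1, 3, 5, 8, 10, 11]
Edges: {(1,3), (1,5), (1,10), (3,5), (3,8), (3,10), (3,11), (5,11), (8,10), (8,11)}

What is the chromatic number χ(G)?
Clique number ω(G) = 3 (lower bound: χ ≥ ω).
Odd cycle [11, 5, 1, 10, 8] needs 3 colors (χ ≥ 3).
Vertex 3 is adjacent to every vertex of [1, 5, 8, 10, 11], which already need 3 colors among themselves, so 3 needs a new color (χ ≥ 4).
The coloring below uses 4 colors, so χ(G) = 4.
A valid 4-coloring: color 1: [3]; color 2: [10, 11]; color 3: [5, 8]; color 4: [1].

χ(G) = 4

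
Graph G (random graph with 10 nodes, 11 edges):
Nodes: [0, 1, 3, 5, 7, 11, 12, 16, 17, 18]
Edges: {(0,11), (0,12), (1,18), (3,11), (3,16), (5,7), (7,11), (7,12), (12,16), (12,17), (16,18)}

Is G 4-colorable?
Yes, G is 4-colorable

A valid 4-coloring: color 1: [5, 11, 12, 18]; color 2: [0, 1, 7, 16, 17]; color 3: [3].
(χ(G) = 3 ≤ 4.)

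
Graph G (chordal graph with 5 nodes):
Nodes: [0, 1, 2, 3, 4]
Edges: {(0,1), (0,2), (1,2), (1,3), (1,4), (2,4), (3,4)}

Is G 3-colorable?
Yes, G is 3-colorable

A valid 3-coloring: color 1: [1]; color 2: [0, 4]; color 3: [2, 3].
(χ(G) = 3 ≤ 3.)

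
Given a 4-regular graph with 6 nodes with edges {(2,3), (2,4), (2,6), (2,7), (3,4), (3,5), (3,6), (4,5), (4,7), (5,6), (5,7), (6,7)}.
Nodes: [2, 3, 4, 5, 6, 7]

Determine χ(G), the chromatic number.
Clique number ω(G) = 3 (lower bound: χ ≥ ω).
The clique on [2, 3, 4] has size 3, forcing χ ≥ 3, and the coloring below uses 3 colors, so χ(G) = 3.
A valid 3-coloring: color 1: [3, 7]; color 2: [2, 5]; color 3: [4, 6].

χ(G) = 3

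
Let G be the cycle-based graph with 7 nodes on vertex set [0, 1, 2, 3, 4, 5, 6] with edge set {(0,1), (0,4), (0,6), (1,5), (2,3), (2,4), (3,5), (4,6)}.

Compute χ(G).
Clique number ω(G) = 3 (lower bound: χ ≥ ω).
The clique on [0, 4, 6] has size 3, forcing χ ≥ 3, and the coloring below uses 3 colors, so χ(G) = 3.
A valid 3-coloring: color 1: [1, 3, 4]; color 2: [0, 2, 5]; color 3: [6].

χ(G) = 3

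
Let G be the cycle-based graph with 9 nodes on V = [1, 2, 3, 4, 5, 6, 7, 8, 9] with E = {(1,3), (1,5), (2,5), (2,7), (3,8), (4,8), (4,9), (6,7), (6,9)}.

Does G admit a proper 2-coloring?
No, G is not 2-colorable

Odd cycle [5, 2, 7, 6, 9, 4, 8, 3, 1] needs 3 colors (χ ≥ 3).
Hence χ(G) ≥ 3 > 2, so no proper 2-coloring exists.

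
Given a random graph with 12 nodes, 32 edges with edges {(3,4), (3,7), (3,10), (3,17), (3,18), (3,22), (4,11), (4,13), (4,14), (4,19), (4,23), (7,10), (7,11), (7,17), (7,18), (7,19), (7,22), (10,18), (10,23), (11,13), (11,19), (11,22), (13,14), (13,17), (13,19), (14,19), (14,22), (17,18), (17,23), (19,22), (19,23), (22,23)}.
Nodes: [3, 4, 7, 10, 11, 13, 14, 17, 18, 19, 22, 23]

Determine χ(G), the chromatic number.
χ(G) = 4

Clique number ω(G) = 4 (lower bound: χ ≥ ω).
The clique on [4, 11, 13, 19] has size 4, forcing χ ≥ 4, and the coloring below uses 4 colors, so χ(G) = 4.
A valid 4-coloring: color 1: [3, 19]; color 2: [7, 13, 23]; color 3: [4, 10, 17, 22]; color 4: [11, 14, 18].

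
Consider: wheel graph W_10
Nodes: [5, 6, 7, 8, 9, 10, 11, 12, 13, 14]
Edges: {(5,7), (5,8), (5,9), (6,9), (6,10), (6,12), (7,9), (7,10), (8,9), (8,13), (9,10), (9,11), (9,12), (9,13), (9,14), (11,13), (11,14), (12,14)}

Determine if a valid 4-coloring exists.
Yes, G is 4-colorable

A valid 4-coloring: color 1: [9]; color 2: [8, 10, 11, 12]; color 3: [5, 6, 13, 14]; color 4: [7].
(χ(G) = 4 ≤ 4.)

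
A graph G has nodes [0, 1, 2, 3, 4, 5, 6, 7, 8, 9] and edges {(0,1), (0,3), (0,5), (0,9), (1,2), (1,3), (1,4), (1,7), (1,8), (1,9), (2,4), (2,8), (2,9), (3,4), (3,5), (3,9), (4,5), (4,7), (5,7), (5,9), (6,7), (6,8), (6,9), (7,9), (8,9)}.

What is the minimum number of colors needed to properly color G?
χ(G) = 4

Clique number ω(G) = 4 (lower bound: χ ≥ ω).
The clique on [0, 1, 3, 9] has size 4, forcing χ ≥ 4, and the coloring below uses 4 colors, so χ(G) = 4.
A valid 4-coloring: color 1: [4, 9]; color 2: [1, 5, 6]; color 3: [2, 3, 7]; color 4: [0, 8].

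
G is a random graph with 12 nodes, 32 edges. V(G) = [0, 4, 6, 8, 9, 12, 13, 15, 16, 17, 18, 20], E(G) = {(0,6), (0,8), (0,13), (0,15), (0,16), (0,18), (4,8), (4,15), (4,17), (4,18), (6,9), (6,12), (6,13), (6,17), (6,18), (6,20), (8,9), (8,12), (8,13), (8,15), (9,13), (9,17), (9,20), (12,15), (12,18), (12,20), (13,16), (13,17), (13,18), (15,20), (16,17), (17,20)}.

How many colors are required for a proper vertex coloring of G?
χ(G) = 4

Clique number ω(G) = 4 (lower bound: χ ≥ ω).
The clique on [6, 9, 17, 20] has size 4, forcing χ ≥ 4, and the coloring below uses 4 colors, so χ(G) = 4.
A valid 4-coloring: color 1: [6, 8, 16]; color 2: [4, 13, 20]; color 3: [0, 12, 17]; color 4: [9, 15, 18].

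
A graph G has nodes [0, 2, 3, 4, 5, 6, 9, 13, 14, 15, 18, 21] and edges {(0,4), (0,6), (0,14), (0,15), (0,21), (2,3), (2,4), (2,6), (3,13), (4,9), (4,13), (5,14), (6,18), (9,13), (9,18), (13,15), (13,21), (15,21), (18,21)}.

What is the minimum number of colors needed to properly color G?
Clique number ω(G) = 3 (lower bound: χ ≥ ω).
The clique on [0, 15, 21] has size 3, forcing χ ≥ 3, and the coloring below uses 3 colors, so χ(G) = 3.
A valid 3-coloring: color 1: [0, 2, 5, 13, 18]; color 2: [3, 4, 6, 14, 15]; color 3: [9, 21].

χ(G) = 3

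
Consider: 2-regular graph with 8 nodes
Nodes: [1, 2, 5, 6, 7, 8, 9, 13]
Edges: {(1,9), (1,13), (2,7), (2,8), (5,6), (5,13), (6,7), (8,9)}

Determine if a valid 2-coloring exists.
Yes, G is 2-colorable

A valid 2-coloring: color 1: [1, 5, 7, 8]; color 2: [2, 6, 9, 13].
(χ(G) = 2 ≤ 2.)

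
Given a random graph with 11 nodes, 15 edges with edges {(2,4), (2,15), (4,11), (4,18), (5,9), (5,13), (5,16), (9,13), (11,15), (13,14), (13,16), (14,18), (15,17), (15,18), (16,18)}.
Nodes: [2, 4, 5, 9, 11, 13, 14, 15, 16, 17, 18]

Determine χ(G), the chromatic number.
Clique number ω(G) = 3 (lower bound: χ ≥ ω).
The clique on [5, 13, 16] has size 3, forcing χ ≥ 3, and the coloring below uses 3 colors, so χ(G) = 3.
A valid 3-coloring: color 1: [4, 9, 14, 15, 16]; color 2: [2, 11, 13, 17, 18]; color 3: [5].

χ(G) = 3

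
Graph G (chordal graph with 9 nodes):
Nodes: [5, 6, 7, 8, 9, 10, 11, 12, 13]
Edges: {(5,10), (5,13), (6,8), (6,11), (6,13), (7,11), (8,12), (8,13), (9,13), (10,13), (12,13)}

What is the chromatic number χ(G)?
χ(G) = 3

Clique number ω(G) = 3 (lower bound: χ ≥ ω).
The clique on [8, 12, 13] has size 3, forcing χ ≥ 3, and the coloring below uses 3 colors, so χ(G) = 3.
A valid 3-coloring: color 1: [11, 13]; color 2: [5, 6, 7, 9, 12]; color 3: [8, 10].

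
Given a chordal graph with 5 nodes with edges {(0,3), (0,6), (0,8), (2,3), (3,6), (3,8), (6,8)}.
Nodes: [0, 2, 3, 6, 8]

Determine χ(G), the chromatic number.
χ(G) = 4

Clique number ω(G) = 4 (lower bound: χ ≥ ω).
The clique on [0, 3, 6, 8] has size 4, forcing χ ≥ 4, and the coloring below uses 4 colors, so χ(G) = 4.
A valid 4-coloring: color 1: [3]; color 2: [2, 6]; color 3: [0]; color 4: [8].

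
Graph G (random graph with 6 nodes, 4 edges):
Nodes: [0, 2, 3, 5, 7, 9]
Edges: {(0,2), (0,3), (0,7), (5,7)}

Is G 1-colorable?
Edge (0,2) forces its endpoints to differ, so 1 color is not enough.

No, G is not 1-colorable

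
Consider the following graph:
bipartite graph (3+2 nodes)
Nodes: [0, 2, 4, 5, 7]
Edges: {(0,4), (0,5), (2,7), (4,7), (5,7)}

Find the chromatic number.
χ(G) = 2

Clique number ω(G) = 2 (lower bound: χ ≥ ω).
The graph is bipartite (no odd cycle), so 2 colors suffice: χ(G) = 2.
A valid 2-coloring: color 1: [0, 7]; color 2: [2, 4, 5].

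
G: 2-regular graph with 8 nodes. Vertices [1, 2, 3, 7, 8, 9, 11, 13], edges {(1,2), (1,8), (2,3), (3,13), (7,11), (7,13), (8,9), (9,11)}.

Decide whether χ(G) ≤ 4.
A valid 4-coloring: color 1: [1, 3, 7, 9]; color 2: [2, 8, 11, 13].
(χ(G) = 2 ≤ 4.)

Yes, G is 4-colorable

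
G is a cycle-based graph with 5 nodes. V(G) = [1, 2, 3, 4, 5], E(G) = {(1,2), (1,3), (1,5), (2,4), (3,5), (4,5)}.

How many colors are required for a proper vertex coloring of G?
Clique number ω(G) = 3 (lower bound: χ ≥ ω).
The clique on [1, 3, 5] has size 3, forcing χ ≥ 3, and the coloring below uses 3 colors, so χ(G) = 3.
A valid 3-coloring: color 1: [2, 5]; color 2: [1, 4]; color 3: [3].

χ(G) = 3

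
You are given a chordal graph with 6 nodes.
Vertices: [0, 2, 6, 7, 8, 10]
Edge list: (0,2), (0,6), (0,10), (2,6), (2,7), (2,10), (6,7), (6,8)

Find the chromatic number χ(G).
Clique number ω(G) = 3 (lower bound: χ ≥ ω).
The clique on [0, 2, 10] has size 3, forcing χ ≥ 3, and the coloring below uses 3 colors, so χ(G) = 3.
A valid 3-coloring: color 1: [2, 8]; color 2: [6, 10]; color 3: [0, 7].

χ(G) = 3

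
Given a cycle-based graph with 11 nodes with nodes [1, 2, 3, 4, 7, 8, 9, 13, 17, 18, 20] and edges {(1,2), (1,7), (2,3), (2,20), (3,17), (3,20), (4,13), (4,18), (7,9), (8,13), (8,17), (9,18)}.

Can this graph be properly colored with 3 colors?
Yes, G is 3-colorable

A valid 3-coloring: color 1: [1, 3, 4, 8, 9]; color 2: [2, 7, 13, 17, 18]; color 3: [20].
(χ(G) = 3 ≤ 3.)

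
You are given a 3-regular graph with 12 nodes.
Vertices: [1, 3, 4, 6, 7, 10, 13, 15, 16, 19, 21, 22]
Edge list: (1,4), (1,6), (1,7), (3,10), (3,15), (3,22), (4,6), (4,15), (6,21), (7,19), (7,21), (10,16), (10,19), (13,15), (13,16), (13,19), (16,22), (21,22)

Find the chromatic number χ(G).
Clique number ω(G) = 3 (lower bound: χ ≥ ω).
The clique on [1, 4, 6] has size 3, forcing χ ≥ 3, and the coloring below uses 3 colors, so χ(G) = 3.
A valid 3-coloring: color 1: [6, 7, 10, 15, 22]; color 2: [3, 4, 16, 19, 21]; color 3: [1, 13].

χ(G) = 3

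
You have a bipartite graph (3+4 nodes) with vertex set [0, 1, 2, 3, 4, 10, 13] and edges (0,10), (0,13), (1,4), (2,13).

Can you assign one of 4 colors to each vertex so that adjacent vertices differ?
A valid 4-coloring: color 1: [1, 3, 10, 13]; color 2: [0, 2, 4].
(χ(G) = 2 ≤ 4.)

Yes, G is 4-colorable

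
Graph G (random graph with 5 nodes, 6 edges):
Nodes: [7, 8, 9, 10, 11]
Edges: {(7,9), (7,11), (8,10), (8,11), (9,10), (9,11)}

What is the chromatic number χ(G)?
Clique number ω(G) = 3 (lower bound: χ ≥ ω).
The clique on [7, 9, 11] has size 3, forcing χ ≥ 3, and the coloring below uses 3 colors, so χ(G) = 3.
A valid 3-coloring: color 1: [10, 11]; color 2: [8, 9]; color 3: [7].

χ(G) = 3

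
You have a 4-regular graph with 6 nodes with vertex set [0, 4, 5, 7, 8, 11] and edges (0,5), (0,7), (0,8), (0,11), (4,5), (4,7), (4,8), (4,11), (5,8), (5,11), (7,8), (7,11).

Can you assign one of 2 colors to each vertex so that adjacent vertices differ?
The clique on vertices [0, 5, 8] has size 3 > 2, so it alone needs 3 colors.

No, G is not 2-colorable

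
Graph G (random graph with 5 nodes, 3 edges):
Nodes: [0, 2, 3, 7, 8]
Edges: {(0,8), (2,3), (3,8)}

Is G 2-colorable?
Yes, G is 2-colorable

A valid 2-coloring: color 1: [0, 3, 7]; color 2: [2, 8].
(χ(G) = 2 ≤ 2.)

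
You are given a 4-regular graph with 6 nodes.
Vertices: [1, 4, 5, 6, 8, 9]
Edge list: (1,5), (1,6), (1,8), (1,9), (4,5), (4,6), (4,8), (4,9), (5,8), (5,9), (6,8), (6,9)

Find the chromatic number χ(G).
χ(G) = 3

Clique number ω(G) = 3 (lower bound: χ ≥ ω).
The clique on [1, 5, 8] has size 3, forcing χ ≥ 3, and the coloring below uses 3 colors, so χ(G) = 3.
A valid 3-coloring: color 1: [1, 4]; color 2: [8, 9]; color 3: [5, 6].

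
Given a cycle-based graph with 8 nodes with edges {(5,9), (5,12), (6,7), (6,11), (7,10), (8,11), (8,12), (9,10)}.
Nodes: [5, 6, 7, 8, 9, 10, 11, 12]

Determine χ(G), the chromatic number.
Clique number ω(G) = 2 (lower bound: χ ≥ ω).
The graph is bipartite (no odd cycle), so 2 colors suffice: χ(G) = 2.
A valid 2-coloring: color 1: [5, 6, 8, 10]; color 2: [7, 9, 11, 12].

χ(G) = 2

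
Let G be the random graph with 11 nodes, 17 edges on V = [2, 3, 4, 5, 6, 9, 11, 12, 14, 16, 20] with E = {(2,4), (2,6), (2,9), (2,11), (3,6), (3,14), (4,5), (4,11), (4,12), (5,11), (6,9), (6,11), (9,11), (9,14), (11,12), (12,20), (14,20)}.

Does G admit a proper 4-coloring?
Yes, G is 4-colorable

A valid 4-coloring: color 1: [11, 14, 16]; color 2: [2, 3, 5, 12]; color 3: [4, 9, 20]; color 4: [6].
(χ(G) = 4 ≤ 4.)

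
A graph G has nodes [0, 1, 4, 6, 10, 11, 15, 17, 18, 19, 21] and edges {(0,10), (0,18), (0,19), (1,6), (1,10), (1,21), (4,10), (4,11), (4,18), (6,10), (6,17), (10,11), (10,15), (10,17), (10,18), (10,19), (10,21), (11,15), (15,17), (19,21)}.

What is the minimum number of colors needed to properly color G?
χ(G) = 3

Clique number ω(G) = 3 (lower bound: χ ≥ ω).
The clique on [0, 10, 18] has size 3, forcing χ ≥ 3, and the coloring below uses 3 colors, so χ(G) = 3.
A valid 3-coloring: color 1: [10]; color 2: [1, 11, 17, 18, 19]; color 3: [0, 4, 6, 15, 21].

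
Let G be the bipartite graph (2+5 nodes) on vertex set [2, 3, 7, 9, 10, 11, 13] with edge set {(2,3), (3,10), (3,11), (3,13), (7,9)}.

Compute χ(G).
χ(G) = 2

Clique number ω(G) = 2 (lower bound: χ ≥ ω).
The graph is bipartite (no odd cycle), so 2 colors suffice: χ(G) = 2.
A valid 2-coloring: color 1: [3, 9]; color 2: [2, 7, 10, 11, 13].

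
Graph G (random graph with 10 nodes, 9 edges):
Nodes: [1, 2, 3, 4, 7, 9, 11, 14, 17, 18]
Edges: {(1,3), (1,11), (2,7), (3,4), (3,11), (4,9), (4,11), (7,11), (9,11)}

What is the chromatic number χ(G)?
Clique number ω(G) = 3 (lower bound: χ ≥ ω).
The clique on [4, 9, 11] has size 3, forcing χ ≥ 3, and the coloring below uses 3 colors, so χ(G) = 3.
A valid 3-coloring: color 1: [2, 11, 14, 17, 18]; color 2: [1, 4, 7]; color 3: [3, 9].

χ(G) = 3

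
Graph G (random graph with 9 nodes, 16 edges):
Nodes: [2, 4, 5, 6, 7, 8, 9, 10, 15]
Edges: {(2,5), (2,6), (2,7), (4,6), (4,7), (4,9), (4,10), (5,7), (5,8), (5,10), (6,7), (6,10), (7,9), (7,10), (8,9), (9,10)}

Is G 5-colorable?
Yes, G is 5-colorable

A valid 5-coloring: color 1: [7, 8, 15]; color 2: [2, 10]; color 3: [5, 6, 9]; color 4: [4].
(χ(G) = 4 ≤ 5.)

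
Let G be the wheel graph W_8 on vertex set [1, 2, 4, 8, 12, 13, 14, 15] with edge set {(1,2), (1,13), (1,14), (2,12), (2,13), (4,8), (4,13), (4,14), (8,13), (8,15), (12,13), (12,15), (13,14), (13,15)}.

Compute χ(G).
Clique number ω(G) = 3 (lower bound: χ ≥ ω).
Odd cycle [8, 15, 12, 2, 1, 14, 4] needs 3 colors (χ ≥ 3).
Vertex 13 is adjacent to every vertex of [1, 2, 4, 8, 12, 14, 15], which already need 3 colors among themselves, so 13 needs a new color (χ ≥ 4).
The coloring below uses 4 colors, so χ(G) = 4.
A valid 4-coloring: color 1: [13]; color 2: [8, 12, 14]; color 3: [2, 4, 15]; color 4: [1].

χ(G) = 4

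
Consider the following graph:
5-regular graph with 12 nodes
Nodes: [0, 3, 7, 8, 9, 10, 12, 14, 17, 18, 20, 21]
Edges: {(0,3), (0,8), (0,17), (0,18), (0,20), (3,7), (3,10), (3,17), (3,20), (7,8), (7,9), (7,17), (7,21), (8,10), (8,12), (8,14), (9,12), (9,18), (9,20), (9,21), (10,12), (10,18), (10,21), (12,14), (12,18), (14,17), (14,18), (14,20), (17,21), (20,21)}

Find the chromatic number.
Clique number ω(G) = 3 (lower bound: χ ≥ ω).
Suppose a proper 3-coloring c exists. The clique [0, 3, 17] takes 3 distinct colors; by symmetry let c(0) = 1, c(3) = 2, c(17) = 3.
- Vertex 7: neighbors [3, 17] already have colors [2, 3] ⇒ c(7) = 1.
- Vertex 20: neighbors [0, 3] already have colors [1, 2] ⇒ c(20) = 3.
- Vertex 9: neighbors [7, 20] already have colors [1, 3] ⇒ c(9) = 2.
- Vertex 21: neighbors [7, 9, 17] already have colors [1, 2, 3] — all 3 colors blocked. Contradiction.
The forced assignments end in a contradiction, so G has no proper 3-coloring (χ ≥ 4).
The coloring below uses 4 colors, so χ(G) = 4.
A valid 4-coloring: color 1: [3, 8, 18, 21]; color 2: [9, 10, 17]; color 3: [7, 12, 20]; color 4: [0, 14].

χ(G) = 4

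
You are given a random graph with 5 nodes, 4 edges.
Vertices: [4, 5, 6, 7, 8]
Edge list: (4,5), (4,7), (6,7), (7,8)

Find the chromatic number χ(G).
Clique number ω(G) = 2 (lower bound: χ ≥ ω).
The graph is bipartite (no odd cycle), so 2 colors suffice: χ(G) = 2.
A valid 2-coloring: color 1: [5, 7]; color 2: [4, 6, 8].

χ(G) = 2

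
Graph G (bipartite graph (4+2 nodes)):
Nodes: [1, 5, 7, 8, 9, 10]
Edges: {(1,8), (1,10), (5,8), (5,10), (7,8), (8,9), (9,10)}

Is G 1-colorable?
Edge (8,9) forces its endpoints to differ, so 1 color is not enough.

No, G is not 1-colorable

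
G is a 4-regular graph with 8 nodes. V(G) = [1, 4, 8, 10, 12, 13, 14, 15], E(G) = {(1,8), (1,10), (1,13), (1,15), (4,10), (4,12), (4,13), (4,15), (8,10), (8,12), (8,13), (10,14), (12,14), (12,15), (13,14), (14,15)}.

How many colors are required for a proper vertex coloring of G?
Clique number ω(G) = 3 (lower bound: χ ≥ ω).
The clique on [1, 8, 10] has size 3, forcing χ ≥ 3, and the coloring below uses 3 colors, so χ(G) = 3.
A valid 3-coloring: color 1: [4, 8, 14]; color 2: [10, 13, 15]; color 3: [1, 12].

χ(G) = 3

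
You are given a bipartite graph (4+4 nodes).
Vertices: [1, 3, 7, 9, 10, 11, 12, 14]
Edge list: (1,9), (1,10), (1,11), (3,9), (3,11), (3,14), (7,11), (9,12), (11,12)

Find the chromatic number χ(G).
χ(G) = 2

Clique number ω(G) = 2 (lower bound: χ ≥ ω).
The graph is bipartite (no odd cycle), so 2 colors suffice: χ(G) = 2.
A valid 2-coloring: color 1: [9, 10, 11, 14]; color 2: [1, 3, 7, 12].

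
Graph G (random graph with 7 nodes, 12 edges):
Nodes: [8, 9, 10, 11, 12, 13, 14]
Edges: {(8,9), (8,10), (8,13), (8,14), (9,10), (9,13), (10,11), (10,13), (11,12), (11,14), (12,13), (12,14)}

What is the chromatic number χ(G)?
Clique number ω(G) = 4 (lower bound: χ ≥ ω).
The clique on [8, 9, 10, 13] has size 4, forcing χ ≥ 4, and the coloring below uses 4 colors, so χ(G) = 4.
A valid 4-coloring: color 1: [11, 13]; color 2: [8, 12]; color 3: [10, 14]; color 4: [9].

χ(G) = 4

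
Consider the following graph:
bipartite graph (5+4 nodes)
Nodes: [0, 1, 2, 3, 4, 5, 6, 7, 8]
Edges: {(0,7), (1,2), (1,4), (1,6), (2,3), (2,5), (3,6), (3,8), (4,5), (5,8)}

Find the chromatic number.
Clique number ω(G) = 2 (lower bound: χ ≥ ω).
The graph is bipartite (no odd cycle), so 2 colors suffice: χ(G) = 2.
A valid 2-coloring: color 1: [0, 2, 4, 6, 8]; color 2: [1, 3, 5, 7].

χ(G) = 2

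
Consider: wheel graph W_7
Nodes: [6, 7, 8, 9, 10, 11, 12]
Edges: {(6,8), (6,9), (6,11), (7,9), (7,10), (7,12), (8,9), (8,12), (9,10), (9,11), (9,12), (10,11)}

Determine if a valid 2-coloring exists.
The clique on vertices [9, 10, 11] has size 3 > 2, so it alone needs 3 colors.

No, G is not 2-colorable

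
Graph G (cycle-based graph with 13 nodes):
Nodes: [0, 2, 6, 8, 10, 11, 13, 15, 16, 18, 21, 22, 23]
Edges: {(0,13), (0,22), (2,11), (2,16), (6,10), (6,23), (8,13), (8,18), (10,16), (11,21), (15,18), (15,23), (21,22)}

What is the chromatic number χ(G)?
χ(G) = 3

Clique number ω(G) = 2 (lower bound: χ ≥ ω).
Odd cycle [6, 23, 15, 18, 8, 13, 0, 22, 21, 11, 2, 16, 10] needs 3 colors (χ ≥ 3).
The coloring below uses 3 colors, so χ(G) = 3.
A valid 3-coloring: color 1: [0, 6, 8, 15, 16, 21]; color 2: [10, 11, 13, 18, 22, 23]; color 3: [2].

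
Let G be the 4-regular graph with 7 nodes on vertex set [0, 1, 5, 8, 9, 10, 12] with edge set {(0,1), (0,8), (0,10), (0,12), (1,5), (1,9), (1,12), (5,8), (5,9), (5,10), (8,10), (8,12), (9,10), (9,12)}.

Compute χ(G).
Clique number ω(G) = 3 (lower bound: χ ≥ ω).
Suppose a proper 3-coloring c exists. The clique [0, 1, 12] takes 3 distinct colors; by symmetry let c(0) = 1, c(1) = 2, c(12) = 3.
- Vertex 8: neighbors [0, 12] already have colors [1, 3] ⇒ c(8) = 2.
- Vertex 9: neighbors [1, 12] already have colors [2, 3] ⇒ c(9) = 1.
- Vertex 5: neighbors [9, 1] already have colors [1, 2] ⇒ c(5) = 3.
- Vertex 10: neighbors [0, 8, 5] already have colors [1, 2, 3] — all 3 colors blocked. Contradiction.
The forced assignments end in a contradiction, so G has no proper 3-coloring (χ ≥ 4).
The coloring below uses 4 colors, so χ(G) = 4.
A valid 4-coloring: color 1: [10, 12]; color 2: [0, 5]; color 3: [1, 8]; color 4: [9].

χ(G) = 4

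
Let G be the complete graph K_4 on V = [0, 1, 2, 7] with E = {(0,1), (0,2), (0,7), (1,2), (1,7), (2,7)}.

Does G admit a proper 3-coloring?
The clique on vertices [0, 1, 2, 7] has size 4 > 3, so it alone needs 4 colors.

No, G is not 3-colorable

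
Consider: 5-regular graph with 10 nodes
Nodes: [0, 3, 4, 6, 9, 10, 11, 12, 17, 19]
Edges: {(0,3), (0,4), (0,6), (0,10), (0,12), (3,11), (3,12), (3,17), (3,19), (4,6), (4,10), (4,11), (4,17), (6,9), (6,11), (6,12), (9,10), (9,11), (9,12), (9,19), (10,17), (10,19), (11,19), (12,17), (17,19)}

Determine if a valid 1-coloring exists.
No, G is not 1-colorable

The clique on vertices [0, 3, 12] has size 3 > 1, so it alone needs 3 colors.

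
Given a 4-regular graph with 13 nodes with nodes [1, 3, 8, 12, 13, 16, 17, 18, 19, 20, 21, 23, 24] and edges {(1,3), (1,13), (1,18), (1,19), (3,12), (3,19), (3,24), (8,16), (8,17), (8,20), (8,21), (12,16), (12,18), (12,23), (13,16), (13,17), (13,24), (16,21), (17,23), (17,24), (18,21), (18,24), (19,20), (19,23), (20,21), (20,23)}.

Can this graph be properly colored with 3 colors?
Yes, G is 3-colorable

A valid 3-coloring: color 1: [3, 8, 13, 18, 23]; color 2: [1, 16, 17, 20]; color 3: [12, 19, 21, 24].
(χ(G) = 3 ≤ 3.)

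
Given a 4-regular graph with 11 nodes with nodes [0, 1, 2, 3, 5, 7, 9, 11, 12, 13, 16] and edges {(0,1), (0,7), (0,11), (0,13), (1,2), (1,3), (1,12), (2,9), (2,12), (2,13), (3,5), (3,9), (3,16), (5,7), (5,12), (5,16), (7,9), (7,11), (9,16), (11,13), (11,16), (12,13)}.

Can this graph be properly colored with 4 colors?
Yes, G is 4-colorable

A valid 4-coloring: color 1: [3, 7, 13]; color 2: [9, 11, 12]; color 3: [0, 2, 5]; color 4: [1, 16].
(χ(G) = 4 ≤ 4.)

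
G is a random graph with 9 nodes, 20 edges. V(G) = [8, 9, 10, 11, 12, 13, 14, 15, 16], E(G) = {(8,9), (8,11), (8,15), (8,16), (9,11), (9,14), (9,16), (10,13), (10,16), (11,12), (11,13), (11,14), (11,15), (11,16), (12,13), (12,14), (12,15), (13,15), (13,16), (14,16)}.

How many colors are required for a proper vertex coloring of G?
χ(G) = 4

Clique number ω(G) = 4 (lower bound: χ ≥ ω).
The clique on [8, 9, 11, 16] has size 4, forcing χ ≥ 4, and the coloring below uses 4 colors, so χ(G) = 4.
A valid 4-coloring: color 1: [10, 11]; color 2: [12, 16]; color 3: [8, 13, 14]; color 4: [9, 15].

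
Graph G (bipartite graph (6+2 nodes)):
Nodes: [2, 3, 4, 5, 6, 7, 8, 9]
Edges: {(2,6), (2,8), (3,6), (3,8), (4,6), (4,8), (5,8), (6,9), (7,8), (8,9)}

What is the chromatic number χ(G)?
Clique number ω(G) = 2 (lower bound: χ ≥ ω).
The graph is bipartite (no odd cycle), so 2 colors suffice: χ(G) = 2.
A valid 2-coloring: color 1: [6, 8]; color 2: [2, 3, 4, 5, 7, 9].

χ(G) = 2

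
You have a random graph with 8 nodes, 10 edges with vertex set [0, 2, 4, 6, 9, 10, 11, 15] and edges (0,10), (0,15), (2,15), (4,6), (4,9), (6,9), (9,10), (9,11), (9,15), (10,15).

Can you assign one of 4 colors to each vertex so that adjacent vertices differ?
A valid 4-coloring: color 1: [0, 2, 9]; color 2: [6, 11, 15]; color 3: [4, 10].
(χ(G) = 3 ≤ 4.)

Yes, G is 4-colorable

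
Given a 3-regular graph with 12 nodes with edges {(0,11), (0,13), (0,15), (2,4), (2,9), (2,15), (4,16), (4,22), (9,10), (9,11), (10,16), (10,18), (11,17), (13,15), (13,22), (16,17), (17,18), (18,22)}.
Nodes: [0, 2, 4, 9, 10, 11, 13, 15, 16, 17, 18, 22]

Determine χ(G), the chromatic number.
χ(G) = 3

Clique number ω(G) = 3 (lower bound: χ ≥ ω).
The clique on [0, 13, 15] has size 3, forcing χ ≥ 3, and the coloring below uses 3 colors, so χ(G) = 3.
A valid 3-coloring: color 1: [4, 11, 15, 18]; color 2: [0, 2, 10, 17, 22]; color 3: [9, 13, 16].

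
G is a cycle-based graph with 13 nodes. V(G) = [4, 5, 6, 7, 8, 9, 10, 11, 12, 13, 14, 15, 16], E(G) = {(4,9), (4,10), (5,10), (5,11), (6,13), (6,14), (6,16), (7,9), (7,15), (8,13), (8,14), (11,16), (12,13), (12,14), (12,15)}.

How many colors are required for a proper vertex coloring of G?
χ(G) = 3

Clique number ω(G) = 2 (lower bound: χ ≥ ω).
Odd cycle [10, 4, 9, 7, 15, 12, 14, 6, 16, 11, 5] needs 3 colors (χ ≥ 3).
The coloring below uses 3 colors, so χ(G) = 3.
A valid 3-coloring: color 1: [4, 5, 6, 7, 8, 12]; color 2: [9, 10, 11, 13, 14, 15]; color 3: [16].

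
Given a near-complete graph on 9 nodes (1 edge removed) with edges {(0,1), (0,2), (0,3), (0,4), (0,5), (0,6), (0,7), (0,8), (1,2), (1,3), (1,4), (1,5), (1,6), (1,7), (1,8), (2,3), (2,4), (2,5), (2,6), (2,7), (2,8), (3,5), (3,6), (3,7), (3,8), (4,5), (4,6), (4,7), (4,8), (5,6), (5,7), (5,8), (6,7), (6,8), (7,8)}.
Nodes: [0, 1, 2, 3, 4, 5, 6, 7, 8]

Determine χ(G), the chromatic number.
χ(G) = 8

Clique number ω(G) = 8 (lower bound: χ ≥ ω).
The clique on [0, 1, 2, 3, 5, 6, 7, 8] has size 8, forcing χ ≥ 8, and the coloring below uses 8 colors, so χ(G) = 8.
A valid 8-coloring: color 1: [2]; color 2: [0]; color 3: [6]; color 4: [7]; color 5: [5]; color 6: [1]; color 7: [8]; color 8: [3, 4].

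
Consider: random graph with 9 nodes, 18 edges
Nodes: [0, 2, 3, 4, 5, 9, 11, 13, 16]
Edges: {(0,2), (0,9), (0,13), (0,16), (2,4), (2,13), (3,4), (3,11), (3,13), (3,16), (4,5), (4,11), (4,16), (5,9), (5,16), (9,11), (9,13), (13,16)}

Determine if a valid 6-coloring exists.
Yes, G is 6-colorable

A valid 6-coloring: color 1: [4, 13]; color 2: [2, 9, 16]; color 3: [0, 3, 5]; color 4: [11].
(χ(G) = 4 ≤ 6.)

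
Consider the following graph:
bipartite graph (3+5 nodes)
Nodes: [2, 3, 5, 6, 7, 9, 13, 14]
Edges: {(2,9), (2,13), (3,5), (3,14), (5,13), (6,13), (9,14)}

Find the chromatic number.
Clique number ω(G) = 2 (lower bound: χ ≥ ω).
The graph is bipartite (no odd cycle), so 2 colors suffice: χ(G) = 2.
A valid 2-coloring: color 1: [3, 7, 9, 13]; color 2: [2, 5, 6, 14].

χ(G) = 2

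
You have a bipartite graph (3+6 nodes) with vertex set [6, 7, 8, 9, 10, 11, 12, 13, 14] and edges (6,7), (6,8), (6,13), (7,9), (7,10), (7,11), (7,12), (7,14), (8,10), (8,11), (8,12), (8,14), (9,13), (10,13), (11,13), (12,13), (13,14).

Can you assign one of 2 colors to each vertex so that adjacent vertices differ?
Yes, G is 2-colorable

A valid 2-coloring: color 1: [7, 8, 13]; color 2: [6, 9, 10, 11, 12, 14].
(χ(G) = 2 ≤ 2.)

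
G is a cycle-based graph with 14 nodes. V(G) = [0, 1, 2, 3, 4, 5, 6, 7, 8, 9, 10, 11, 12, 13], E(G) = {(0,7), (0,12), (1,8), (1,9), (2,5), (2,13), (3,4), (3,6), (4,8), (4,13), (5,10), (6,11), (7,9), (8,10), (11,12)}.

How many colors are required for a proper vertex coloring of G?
χ(G) = 2

Clique number ω(G) = 2 (lower bound: χ ≥ ω).
The graph is bipartite (no odd cycle), so 2 colors suffice: χ(G) = 2.
A valid 2-coloring: color 1: [0, 3, 5, 8, 9, 11, 13]; color 2: [1, 2, 4, 6, 7, 10, 12].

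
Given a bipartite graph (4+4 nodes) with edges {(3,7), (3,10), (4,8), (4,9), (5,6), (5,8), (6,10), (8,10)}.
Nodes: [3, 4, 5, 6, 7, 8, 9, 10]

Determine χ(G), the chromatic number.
Clique number ω(G) = 2 (lower bound: χ ≥ ω).
The graph is bipartite (no odd cycle), so 2 colors suffice: χ(G) = 2.
A valid 2-coloring: color 1: [4, 5, 7, 10]; color 2: [3, 6, 8, 9].

χ(G) = 2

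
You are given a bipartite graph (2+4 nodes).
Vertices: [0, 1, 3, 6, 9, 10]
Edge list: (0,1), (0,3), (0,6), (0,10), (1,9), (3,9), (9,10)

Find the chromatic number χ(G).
χ(G) = 2

Clique number ω(G) = 2 (lower bound: χ ≥ ω).
The graph is bipartite (no odd cycle), so 2 colors suffice: χ(G) = 2.
A valid 2-coloring: color 1: [0, 9]; color 2: [1, 3, 6, 10].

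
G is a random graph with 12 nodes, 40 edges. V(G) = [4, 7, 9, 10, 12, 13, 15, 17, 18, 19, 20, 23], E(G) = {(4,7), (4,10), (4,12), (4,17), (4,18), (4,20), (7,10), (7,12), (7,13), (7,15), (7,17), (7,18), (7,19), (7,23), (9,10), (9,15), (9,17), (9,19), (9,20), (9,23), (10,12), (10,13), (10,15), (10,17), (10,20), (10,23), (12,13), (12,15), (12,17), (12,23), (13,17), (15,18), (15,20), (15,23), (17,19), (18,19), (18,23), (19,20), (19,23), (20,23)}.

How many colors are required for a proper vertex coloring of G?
χ(G) = 5

Clique number ω(G) = 5 (lower bound: χ ≥ ω).
The clique on [9, 10, 15, 20, 23] has size 5, forcing χ ≥ 5, and the coloring below uses 5 colors, so χ(G) = 5.
A valid 5-coloring: color 1: [7, 9]; color 2: [10, 18]; color 3: [17, 23]; color 4: [12, 20]; color 5: [4, 13, 15, 19].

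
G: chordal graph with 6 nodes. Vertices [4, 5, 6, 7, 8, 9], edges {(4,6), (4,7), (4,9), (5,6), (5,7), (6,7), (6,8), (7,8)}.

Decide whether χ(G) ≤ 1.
The clique on vertices [6, 7, 8] has size 3 > 1, so it alone needs 3 colors.

No, G is not 1-colorable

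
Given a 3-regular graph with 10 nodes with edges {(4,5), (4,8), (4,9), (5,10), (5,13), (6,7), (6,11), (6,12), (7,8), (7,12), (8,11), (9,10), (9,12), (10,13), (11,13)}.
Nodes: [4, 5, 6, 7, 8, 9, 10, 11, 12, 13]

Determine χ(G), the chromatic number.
χ(G) = 3

Clique number ω(G) = 3 (lower bound: χ ≥ ω).
The clique on [6, 7, 12] has size 3, forcing χ ≥ 3, and the coloring below uses 3 colors, so χ(G) = 3.
A valid 3-coloring: color 1: [5, 8, 12]; color 2: [4, 7, 10, 11]; color 3: [6, 9, 13].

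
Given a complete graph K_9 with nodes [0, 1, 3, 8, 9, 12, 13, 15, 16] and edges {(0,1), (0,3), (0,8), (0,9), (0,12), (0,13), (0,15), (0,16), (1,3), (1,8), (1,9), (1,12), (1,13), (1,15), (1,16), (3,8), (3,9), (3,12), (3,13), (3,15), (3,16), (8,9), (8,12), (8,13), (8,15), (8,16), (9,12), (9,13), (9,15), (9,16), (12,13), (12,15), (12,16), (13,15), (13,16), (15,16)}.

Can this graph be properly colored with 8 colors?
The clique on vertices [0, 1, 3, 8, 9, 12, 13, 15, 16] has size 9 > 8, so it alone needs 9 colors.

No, G is not 8-colorable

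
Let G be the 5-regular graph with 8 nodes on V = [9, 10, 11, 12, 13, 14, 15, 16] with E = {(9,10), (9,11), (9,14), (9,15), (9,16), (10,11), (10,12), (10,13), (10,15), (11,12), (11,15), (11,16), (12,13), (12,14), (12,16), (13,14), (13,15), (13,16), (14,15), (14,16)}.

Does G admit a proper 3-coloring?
The clique on vertices [9, 10, 11, 15] has size 4 > 3, so it alone needs 4 colors.

No, G is not 3-colorable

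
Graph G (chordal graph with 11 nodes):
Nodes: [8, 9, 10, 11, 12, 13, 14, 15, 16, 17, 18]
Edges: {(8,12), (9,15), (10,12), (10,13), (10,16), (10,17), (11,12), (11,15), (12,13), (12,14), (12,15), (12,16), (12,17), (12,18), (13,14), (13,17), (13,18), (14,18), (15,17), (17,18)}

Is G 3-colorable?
No, G is not 3-colorable

The clique on vertices [10, 12, 13, 17] has size 4 > 3, so it alone needs 4 colors.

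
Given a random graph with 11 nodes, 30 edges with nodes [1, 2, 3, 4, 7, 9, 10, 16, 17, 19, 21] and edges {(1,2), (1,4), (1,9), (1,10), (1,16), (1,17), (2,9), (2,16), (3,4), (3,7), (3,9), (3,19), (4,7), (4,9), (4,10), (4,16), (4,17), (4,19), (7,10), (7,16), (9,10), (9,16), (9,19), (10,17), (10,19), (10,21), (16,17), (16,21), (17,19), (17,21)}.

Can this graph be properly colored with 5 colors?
Yes, G is 5-colorable

A valid 5-coloring: color 1: [2, 4, 21]; color 2: [3, 10, 16]; color 3: [7, 9, 17]; color 4: [1, 19].
(χ(G) = 4 ≤ 5.)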